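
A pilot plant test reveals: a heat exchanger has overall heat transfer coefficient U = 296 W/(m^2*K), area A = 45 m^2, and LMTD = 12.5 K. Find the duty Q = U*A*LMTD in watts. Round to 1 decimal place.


Q = U * A * LMTD
Q = 296 * 45 * 12.5
Q = 166500.0 W


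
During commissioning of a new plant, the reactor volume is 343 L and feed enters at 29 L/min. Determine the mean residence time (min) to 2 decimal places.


tau = V / v0
tau = 343 / 29
tau = 11.83 min


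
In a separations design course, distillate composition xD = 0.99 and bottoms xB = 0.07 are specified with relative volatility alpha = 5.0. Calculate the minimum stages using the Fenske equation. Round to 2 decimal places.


N_min = ln((xD*(1-xB))/(xB*(1-xD))) / ln(alpha)
Numerator inside ln: 0.9207 / 0.0007 = 1315.285714
ln(1315.285714) = 7.181809
ln(alpha) = ln(5.0) = 1.609438
N_min = 7.181809 / 1.609438 = 4.46


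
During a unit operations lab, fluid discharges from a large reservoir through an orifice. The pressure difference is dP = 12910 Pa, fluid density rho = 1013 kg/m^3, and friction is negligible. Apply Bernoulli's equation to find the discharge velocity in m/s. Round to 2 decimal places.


v = sqrt(2*dP/rho)
v = sqrt(2*12910/1013)
v = sqrt(25.488648)
v = 5.05 m/s


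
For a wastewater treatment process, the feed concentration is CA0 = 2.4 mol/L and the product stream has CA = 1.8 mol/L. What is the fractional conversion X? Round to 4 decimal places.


X = (CA0 - CA) / CA0
X = (2.4 - 1.8) / 2.4
X = 0.6 / 2.4
X = 0.2500


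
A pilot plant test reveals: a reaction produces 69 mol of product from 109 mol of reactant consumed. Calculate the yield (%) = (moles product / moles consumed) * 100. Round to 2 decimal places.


Yield = (moles product / moles consumed) * 100%
Yield = (69 / 109) * 100
Yield = 0.633 * 100
Yield = 63.30%


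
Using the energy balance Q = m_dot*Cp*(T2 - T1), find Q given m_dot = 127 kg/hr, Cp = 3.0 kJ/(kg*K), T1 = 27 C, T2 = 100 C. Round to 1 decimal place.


Q = m_dot * Cp * (T2 - T1)
Q = 127 * 3.0 * (100 - 27)
Q = 127 * 3.0 * 73
Q = 27813.0 kJ/hr


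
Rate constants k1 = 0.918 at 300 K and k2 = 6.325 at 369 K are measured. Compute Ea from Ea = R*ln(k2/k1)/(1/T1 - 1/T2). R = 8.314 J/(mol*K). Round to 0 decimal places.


Ea = R * ln(k2/k1) / (1/T1 - 1/T2)
ln(k2/k1) = ln(6.325/0.918) = 1.9300679
1/T1 - 1/T2 = 1/300 - 1/369 = 0.000623306233
Ea = 8.314 * 1.9300679 / 0.000623306233
Ea = 25744 J/mol


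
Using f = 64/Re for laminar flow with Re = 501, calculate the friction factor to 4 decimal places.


f = 64 / Re
f = 64 / 501
f = 0.1277


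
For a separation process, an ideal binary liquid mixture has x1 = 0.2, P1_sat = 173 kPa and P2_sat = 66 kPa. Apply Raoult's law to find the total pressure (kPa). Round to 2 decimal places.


P = x1*P1_sat + x2*P2_sat
x2 = 1 - x1 = 1 - 0.2 = 0.8
P = 0.2*173 + 0.8*66
P = 34.6 + 52.8
P = 87.40 kPa


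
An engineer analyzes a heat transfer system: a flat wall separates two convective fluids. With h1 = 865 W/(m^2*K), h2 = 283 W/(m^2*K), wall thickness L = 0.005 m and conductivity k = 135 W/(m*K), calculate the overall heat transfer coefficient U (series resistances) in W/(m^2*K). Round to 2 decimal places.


1/U = 1/h1 + L/k + 1/h2
1/U = 1/865 + 0.005/135 + 1/283
1/U = 0.0011560694 + 3.7037e-05 + 0.0035335689
1/U = 0.0047266753
U = 211.57 W/(m^2*K)


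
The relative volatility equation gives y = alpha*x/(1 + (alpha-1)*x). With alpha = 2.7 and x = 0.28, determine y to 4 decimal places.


y = alpha*x / (1 + (alpha-1)*x)
y = 2.7*0.28 / (1 + (2.7-1)*0.28)
y = 0.756 / (1 + 0.476)
y = 0.756 / 1.476
y = 0.5122


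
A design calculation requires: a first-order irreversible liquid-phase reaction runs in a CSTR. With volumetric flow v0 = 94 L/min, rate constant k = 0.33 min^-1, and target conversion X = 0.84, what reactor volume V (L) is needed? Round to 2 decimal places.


V = v0 * X / (k * (1 - X))
V = 94 * 0.84 / (0.33 * (1 - 0.84))
V = 78.96 / (0.33 * 0.16)
V = 78.96 / 0.0528
V = 1495.45 L


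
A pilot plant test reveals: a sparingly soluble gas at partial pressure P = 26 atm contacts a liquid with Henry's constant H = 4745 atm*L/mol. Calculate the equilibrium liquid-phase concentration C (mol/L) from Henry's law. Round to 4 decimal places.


C = P / H
C = 26 / 4745
C = 0.0055 mol/L


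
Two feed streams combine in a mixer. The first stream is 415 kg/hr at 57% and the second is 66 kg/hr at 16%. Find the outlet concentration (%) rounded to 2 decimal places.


Mass balance on solute: F1*x1 + F2*x2 = F3*x3
F3 = F1 + F2 = 415 + 66 = 481 kg/hr
x3 = (F1*x1 + F2*x2)/F3
x3 = (415*0.57 + 66*0.16) / 481
x3 = 51.37%


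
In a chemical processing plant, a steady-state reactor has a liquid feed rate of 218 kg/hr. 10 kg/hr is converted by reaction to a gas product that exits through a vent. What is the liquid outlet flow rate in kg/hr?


Steady-state mass balance on the main outlet: F_out = F_in - F_removed
F_out = 218 - 10
F_out = 208 kg/hr


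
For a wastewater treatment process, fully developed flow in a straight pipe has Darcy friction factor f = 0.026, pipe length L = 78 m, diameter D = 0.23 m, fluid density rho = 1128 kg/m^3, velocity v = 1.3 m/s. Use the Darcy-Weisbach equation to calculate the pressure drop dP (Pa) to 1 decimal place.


dP = f * (L/D) * (rho*v^2/2)
dP = 0.026 * (78/0.23) * (1128*1.3^2/2)
L/D = 339.13043478
rho*v^2/2 = 1128*1.69/2 = 953.16
dP = 0.026 * 339.13043478 * 953.16
dP = 8404.4 Pa


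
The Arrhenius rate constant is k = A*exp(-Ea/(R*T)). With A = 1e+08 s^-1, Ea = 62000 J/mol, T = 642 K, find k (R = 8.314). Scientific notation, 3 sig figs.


k = A * exp(-Ea/(R*T))
k = 1e+08 * exp(-62000 / (8.314 * 642))
k = 1e+08 * exp(-11.615734)
k = 9.02e+02


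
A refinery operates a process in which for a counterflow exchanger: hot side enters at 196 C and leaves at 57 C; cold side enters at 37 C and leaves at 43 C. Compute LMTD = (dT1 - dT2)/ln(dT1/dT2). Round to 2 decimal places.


dT1 = Th_in - Tc_out = 196 - 43 = 153
dT2 = Th_out - Tc_in = 57 - 37 = 20
LMTD = (dT1 - dT2) / ln(dT1/dT2)
LMTD = (153 - 20) / ln(153/20)
LMTD = 65.37 K


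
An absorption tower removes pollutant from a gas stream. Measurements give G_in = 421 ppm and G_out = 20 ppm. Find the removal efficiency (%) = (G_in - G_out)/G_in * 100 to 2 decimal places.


Efficiency = (G_in - G_out) / G_in * 100%
Efficiency = (421 - 20) / 421 * 100
Efficiency = 401 / 421 * 100
Efficiency = 95.25%


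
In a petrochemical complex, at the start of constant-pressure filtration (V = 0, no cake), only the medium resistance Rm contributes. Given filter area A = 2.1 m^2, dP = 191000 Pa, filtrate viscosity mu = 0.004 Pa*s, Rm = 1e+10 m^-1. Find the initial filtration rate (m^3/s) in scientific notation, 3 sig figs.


rate = A * dP / (mu * Rm)
rate = 2.1 * 191000 / (0.004 * 1e+10)
rate = 401100.0 / 4.000e+07
rate = 1.00e-02 m^3/s


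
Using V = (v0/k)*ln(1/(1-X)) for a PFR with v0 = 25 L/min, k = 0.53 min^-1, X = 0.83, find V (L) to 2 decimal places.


V = (v0/k) * ln(1/(1-X))
V = (25/0.53) * ln(1/(1-0.83))
V = 47.169811 * ln(5.882353)
V = 47.169811 * 1.771957
V = 83.58 L


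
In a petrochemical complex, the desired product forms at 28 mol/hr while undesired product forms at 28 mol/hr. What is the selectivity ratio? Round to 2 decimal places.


S = desired product rate / undesired product rate
S = 28 / 28
S = 1.00


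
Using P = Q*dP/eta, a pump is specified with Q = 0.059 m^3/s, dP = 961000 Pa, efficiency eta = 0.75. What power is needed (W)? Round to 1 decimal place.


P = Q * dP / eta
P = 0.059 * 961000 / 0.75
P = 56699.0 / 0.75
P = 75598.7 W


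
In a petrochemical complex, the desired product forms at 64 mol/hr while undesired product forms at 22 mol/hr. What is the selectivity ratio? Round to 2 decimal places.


S = desired product rate / undesired product rate
S = 64 / 22
S = 2.91


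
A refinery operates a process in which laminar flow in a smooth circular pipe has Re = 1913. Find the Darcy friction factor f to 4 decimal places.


f = 64 / Re
f = 64 / 1913
f = 0.0335


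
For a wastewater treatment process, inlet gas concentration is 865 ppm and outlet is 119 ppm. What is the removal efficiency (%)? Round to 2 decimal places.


Efficiency = (G_in - G_out) / G_in * 100%
Efficiency = (865 - 119) / 865 * 100
Efficiency = 746 / 865 * 100
Efficiency = 86.24%


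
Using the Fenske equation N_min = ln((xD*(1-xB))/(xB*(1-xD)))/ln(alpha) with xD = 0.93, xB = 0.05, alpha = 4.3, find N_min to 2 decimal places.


N_min = ln((xD*(1-xB))/(xB*(1-xD))) / ln(alpha)
Numerator inside ln: 0.8835 / 0.0035 = 252.428571
ln(252.428571) = 5.531128
ln(alpha) = ln(4.3) = 1.458615
N_min = 5.531128 / 1.458615 = 3.79


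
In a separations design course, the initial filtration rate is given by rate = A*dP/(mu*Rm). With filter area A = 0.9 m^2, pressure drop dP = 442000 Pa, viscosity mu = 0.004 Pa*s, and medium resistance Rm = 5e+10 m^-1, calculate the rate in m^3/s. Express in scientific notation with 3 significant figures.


rate = A * dP / (mu * Rm)
rate = 0.9 * 442000 / (0.004 * 5e+10)
rate = 397800.0 / 2.000e+08
rate = 1.99e-03 m^3/s


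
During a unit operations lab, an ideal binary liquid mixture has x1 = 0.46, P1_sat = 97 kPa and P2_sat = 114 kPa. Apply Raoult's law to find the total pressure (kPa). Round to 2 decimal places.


P = x1*P1_sat + x2*P2_sat
x2 = 1 - x1 = 1 - 0.46 = 0.54
P = 0.46*97 + 0.54*114
P = 44.62 + 61.56
P = 106.18 kPa


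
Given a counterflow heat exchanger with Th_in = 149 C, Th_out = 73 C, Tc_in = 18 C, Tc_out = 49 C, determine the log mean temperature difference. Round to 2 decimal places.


dT1 = Th_in - Tc_out = 149 - 49 = 100
dT2 = Th_out - Tc_in = 73 - 18 = 55
LMTD = (dT1 - dT2) / ln(dT1/dT2)
LMTD = (100 - 55) / ln(100/55)
LMTD = 75.27 K


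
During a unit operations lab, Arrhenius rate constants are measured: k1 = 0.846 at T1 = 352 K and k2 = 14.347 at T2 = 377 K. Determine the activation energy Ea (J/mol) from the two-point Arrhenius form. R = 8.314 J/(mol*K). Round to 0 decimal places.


Ea = R * ln(k2/k1) / (1/T1 - 1/T2)
ln(k2/k1) = ln(14.347/0.846) = 2.8307768
1/T1 - 1/T2 = 1/352 - 1/377 = 0.000188389197
Ea = 8.314 * 2.8307768 / 0.000188389197
Ea = 124928 J/mol


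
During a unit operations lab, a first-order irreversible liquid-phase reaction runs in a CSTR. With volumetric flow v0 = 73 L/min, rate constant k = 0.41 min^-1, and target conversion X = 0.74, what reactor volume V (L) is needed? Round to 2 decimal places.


V = v0 * X / (k * (1 - X))
V = 73 * 0.74 / (0.41 * (1 - 0.74))
V = 54.02 / (0.41 * 0.26)
V = 54.02 / 0.1066
V = 506.75 L


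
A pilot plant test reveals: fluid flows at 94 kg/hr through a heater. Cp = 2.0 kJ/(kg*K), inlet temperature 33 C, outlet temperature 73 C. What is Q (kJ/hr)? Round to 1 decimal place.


Q = m_dot * Cp * (T2 - T1)
Q = 94 * 2.0 * (73 - 33)
Q = 94 * 2.0 * 40
Q = 7520.0 kJ/hr


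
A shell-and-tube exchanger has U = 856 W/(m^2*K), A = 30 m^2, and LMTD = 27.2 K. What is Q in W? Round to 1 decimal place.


Q = U * A * LMTD
Q = 856 * 30 * 27.2
Q = 698496.0 W


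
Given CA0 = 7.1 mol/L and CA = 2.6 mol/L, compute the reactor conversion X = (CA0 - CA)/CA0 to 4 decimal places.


X = (CA0 - CA) / CA0
X = (7.1 - 2.6) / 7.1
X = 4.5 / 7.1
X = 0.6338


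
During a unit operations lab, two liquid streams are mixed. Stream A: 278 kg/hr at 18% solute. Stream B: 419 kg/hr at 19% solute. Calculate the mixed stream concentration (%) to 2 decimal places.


Mass balance on solute: F1*x1 + F2*x2 = F3*x3
F3 = F1 + F2 = 278 + 419 = 697 kg/hr
x3 = (F1*x1 + F2*x2)/F3
x3 = (278*0.18 + 419*0.19) / 697
x3 = 18.60%


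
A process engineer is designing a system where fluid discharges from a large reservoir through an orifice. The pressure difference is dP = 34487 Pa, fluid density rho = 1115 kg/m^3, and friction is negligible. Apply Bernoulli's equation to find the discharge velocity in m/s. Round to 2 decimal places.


v = sqrt(2*dP/rho)
v = sqrt(2*34487/1115)
v = sqrt(61.86009)
v = 7.87 m/s


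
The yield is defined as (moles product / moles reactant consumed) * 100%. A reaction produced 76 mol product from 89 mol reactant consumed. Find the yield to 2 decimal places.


Yield = (moles product / moles consumed) * 100%
Yield = (76 / 89) * 100
Yield = 0.8539 * 100
Yield = 85.39%


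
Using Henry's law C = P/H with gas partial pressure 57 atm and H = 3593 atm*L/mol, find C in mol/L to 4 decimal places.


C = P / H
C = 57 / 3593
C = 0.0159 mol/L


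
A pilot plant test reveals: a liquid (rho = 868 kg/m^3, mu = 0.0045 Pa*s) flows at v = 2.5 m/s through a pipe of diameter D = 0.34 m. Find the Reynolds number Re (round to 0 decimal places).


Re = rho * v * D / mu
Re = 868 * 2.5 * 0.34 / 0.0045
Re = 737.8 / 0.0045
Re = 163956


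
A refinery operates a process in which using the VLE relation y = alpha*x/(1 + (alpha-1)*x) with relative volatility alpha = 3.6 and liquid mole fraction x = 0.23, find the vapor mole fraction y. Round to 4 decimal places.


y = alpha*x / (1 + (alpha-1)*x)
y = 3.6*0.23 / (1 + (3.6-1)*0.23)
y = 0.828 / (1 + 0.598)
y = 0.828 / 1.598
y = 0.5181


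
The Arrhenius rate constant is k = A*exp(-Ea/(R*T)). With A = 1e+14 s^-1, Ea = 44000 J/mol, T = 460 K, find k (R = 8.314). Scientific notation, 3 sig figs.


k = A * exp(-Ea/(R*T))
k = 1e+14 * exp(-44000 / (8.314 * 460))
k = 1e+14 * exp(-11.504952)
k = 1.01e+09


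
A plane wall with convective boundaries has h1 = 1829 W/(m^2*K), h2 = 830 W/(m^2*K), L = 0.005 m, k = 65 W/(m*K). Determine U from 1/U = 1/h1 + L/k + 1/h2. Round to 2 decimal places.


1/U = 1/h1 + L/k + 1/h2
1/U = 1/1829 + 0.005/65 + 1/830
1/U = 0.0005467469 + 7.69231e-05 + 0.0012048193
1/U = 0.0018284893
U = 546.90 W/(m^2*K)


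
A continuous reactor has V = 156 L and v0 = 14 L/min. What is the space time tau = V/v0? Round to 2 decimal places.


tau = V / v0
tau = 156 / 14
tau = 11.14 min


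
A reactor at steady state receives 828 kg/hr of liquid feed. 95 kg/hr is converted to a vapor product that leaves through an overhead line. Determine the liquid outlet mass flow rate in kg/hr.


Steady-state mass balance on the main outlet: F_out = F_in - F_removed
F_out = 828 - 95
F_out = 733 kg/hr


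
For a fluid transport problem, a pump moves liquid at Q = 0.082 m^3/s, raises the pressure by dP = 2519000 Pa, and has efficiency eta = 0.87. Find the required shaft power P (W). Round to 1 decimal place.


P = Q * dP / eta
P = 0.082 * 2519000 / 0.87
P = 206558.0 / 0.87
P = 237423.0 W


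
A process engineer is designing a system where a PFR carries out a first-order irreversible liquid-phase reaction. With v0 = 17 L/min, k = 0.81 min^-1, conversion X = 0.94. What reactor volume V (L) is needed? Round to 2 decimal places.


V = (v0/k) * ln(1/(1-X))
V = (17/0.81) * ln(1/(1-0.94))
V = 20.987654 * ln(16.666667)
V = 20.987654 * 2.813411
V = 59.05 L


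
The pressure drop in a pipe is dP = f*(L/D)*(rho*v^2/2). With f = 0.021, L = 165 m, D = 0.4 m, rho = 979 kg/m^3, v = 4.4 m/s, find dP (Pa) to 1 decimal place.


dP = f * (L/D) * (rho*v^2/2)
dP = 0.021 * (165/0.4) * (979*4.4^2/2)
L/D = 412.5
rho*v^2/2 = 979*19.36/2 = 9476.72
dP = 0.021 * 412.5 * 9476.72
dP = 82092.1 Pa


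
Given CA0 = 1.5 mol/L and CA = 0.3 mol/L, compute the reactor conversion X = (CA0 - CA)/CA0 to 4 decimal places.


X = (CA0 - CA) / CA0
X = (1.5 - 0.3) / 1.5
X = 1.2 / 1.5
X = 0.8000


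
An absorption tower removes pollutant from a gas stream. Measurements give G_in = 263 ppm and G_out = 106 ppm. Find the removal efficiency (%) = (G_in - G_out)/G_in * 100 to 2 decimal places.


Efficiency = (G_in - G_out) / G_in * 100%
Efficiency = (263 - 106) / 263 * 100
Efficiency = 157 / 263 * 100
Efficiency = 59.70%


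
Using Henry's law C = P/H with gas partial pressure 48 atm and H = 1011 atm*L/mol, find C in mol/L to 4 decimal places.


C = P / H
C = 48 / 1011
C = 0.0475 mol/L


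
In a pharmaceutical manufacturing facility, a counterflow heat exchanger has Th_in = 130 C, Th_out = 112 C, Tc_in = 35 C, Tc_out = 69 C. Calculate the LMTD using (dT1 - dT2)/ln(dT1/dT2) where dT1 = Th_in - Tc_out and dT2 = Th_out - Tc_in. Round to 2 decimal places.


dT1 = Th_in - Tc_out = 130 - 69 = 61
dT2 = Th_out - Tc_in = 112 - 35 = 77
LMTD = (dT1 - dT2) / ln(dT1/dT2)
LMTD = (61 - 77) / ln(61/77)
LMTD = 68.69 K


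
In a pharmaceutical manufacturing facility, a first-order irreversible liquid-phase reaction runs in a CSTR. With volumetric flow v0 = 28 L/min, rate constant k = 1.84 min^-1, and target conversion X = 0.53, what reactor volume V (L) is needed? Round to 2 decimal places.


V = v0 * X / (k * (1 - X))
V = 28 * 0.53 / (1.84 * (1 - 0.53))
V = 14.84 / (1.84 * 0.47)
V = 14.84 / 0.8648
V = 17.16 L


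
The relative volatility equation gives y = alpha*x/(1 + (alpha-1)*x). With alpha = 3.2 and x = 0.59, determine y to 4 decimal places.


y = alpha*x / (1 + (alpha-1)*x)
y = 3.2*0.59 / (1 + (3.2-1)*0.59)
y = 1.888 / (1 + 1.298)
y = 1.888 / 2.298
y = 0.8216


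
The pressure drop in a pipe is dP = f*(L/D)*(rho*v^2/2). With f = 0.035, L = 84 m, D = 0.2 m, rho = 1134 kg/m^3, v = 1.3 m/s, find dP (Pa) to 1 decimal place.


dP = f * (L/D) * (rho*v^2/2)
dP = 0.035 * (84/0.2) * (1134*1.3^2/2)
L/D = 420.0
rho*v^2/2 = 1134*1.69/2 = 958.23
dP = 0.035 * 420.0 * 958.23
dP = 14086.0 Pa


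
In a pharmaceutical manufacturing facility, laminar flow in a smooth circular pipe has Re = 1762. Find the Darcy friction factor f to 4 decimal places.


f = 64 / Re
f = 64 / 1762
f = 0.0363


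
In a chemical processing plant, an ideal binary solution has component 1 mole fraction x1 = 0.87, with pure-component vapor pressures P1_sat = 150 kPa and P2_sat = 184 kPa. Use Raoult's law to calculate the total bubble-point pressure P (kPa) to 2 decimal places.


P = x1*P1_sat + x2*P2_sat
x2 = 1 - x1 = 1 - 0.87 = 0.13
P = 0.87*150 + 0.13*184
P = 130.5 + 23.92
P = 154.42 kPa


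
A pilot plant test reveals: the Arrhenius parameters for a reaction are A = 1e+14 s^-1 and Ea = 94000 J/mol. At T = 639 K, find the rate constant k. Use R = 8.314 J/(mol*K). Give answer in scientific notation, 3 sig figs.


k = A * exp(-Ea/(R*T))
k = 1e+14 * exp(-94000 / (8.314 * 639))
k = 1e+14 * exp(-17.693631)
k = 2.07e+06


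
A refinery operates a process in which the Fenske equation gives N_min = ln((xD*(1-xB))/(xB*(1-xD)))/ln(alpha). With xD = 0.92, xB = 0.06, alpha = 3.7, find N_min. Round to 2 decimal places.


N_min = ln((xD*(1-xB))/(xB*(1-xD))) / ln(alpha)
Numerator inside ln: 0.8648 / 0.0048 = 180.166667
ln(180.166667) = 5.193882
ln(alpha) = ln(3.7) = 1.308333
N_min = 5.193882 / 1.308333 = 3.97


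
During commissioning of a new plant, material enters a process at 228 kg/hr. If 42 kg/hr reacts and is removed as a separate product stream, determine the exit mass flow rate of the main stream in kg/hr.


Steady-state mass balance on the main outlet: F_out = F_in - F_removed
F_out = 228 - 42
F_out = 186 kg/hr


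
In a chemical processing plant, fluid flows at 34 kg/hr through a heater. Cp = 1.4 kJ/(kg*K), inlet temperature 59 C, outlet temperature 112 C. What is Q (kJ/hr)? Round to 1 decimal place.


Q = m_dot * Cp * (T2 - T1)
Q = 34 * 1.4 * (112 - 59)
Q = 34 * 1.4 * 53
Q = 2522.8 kJ/hr


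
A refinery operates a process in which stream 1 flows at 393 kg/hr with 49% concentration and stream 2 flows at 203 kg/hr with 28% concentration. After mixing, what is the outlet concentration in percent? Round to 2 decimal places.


Mass balance on solute: F1*x1 + F2*x2 = F3*x3
F3 = F1 + F2 = 393 + 203 = 596 kg/hr
x3 = (F1*x1 + F2*x2)/F3
x3 = (393*0.49 + 203*0.28) / 596
x3 = 41.85%


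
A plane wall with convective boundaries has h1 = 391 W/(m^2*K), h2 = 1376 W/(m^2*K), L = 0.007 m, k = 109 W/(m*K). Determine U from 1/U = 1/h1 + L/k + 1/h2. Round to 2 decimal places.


1/U = 1/h1 + L/k + 1/h2
1/U = 1/391 + 0.007/109 + 1/1376
1/U = 0.0025575448 + 6.42202e-05 + 0.0007267442
1/U = 0.0033485092
U = 298.64 W/(m^2*K)


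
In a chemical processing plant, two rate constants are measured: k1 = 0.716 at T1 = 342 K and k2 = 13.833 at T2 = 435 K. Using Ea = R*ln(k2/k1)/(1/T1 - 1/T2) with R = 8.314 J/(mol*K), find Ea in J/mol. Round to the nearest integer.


Ea = R * ln(k2/k1) / (1/T1 - 1/T2)
ln(k2/k1) = ln(13.833/0.716) = 2.9611322
1/T1 - 1/T2 = 1/342 - 1/435 = 0.000625126033
Ea = 8.314 * 2.9611322 / 0.000625126033
Ea = 39382 J/mol


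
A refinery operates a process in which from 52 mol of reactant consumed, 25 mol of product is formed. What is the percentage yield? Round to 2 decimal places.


Yield = (moles product / moles consumed) * 100%
Yield = (25 / 52) * 100
Yield = 0.4808 * 100
Yield = 48.08%


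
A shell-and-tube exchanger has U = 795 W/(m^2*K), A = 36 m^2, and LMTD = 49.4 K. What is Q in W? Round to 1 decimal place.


Q = U * A * LMTD
Q = 795 * 36 * 49.4
Q = 1413828.0 W


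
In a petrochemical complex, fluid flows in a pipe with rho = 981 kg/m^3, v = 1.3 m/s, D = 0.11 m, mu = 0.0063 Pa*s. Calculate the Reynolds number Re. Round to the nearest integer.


Re = rho * v * D / mu
Re = 981 * 1.3 * 0.11 / 0.0063
Re = 140.283 / 0.0063
Re = 22267


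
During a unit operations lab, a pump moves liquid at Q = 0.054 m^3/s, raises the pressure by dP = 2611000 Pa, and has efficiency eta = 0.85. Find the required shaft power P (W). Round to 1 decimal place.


P = Q * dP / eta
P = 0.054 * 2611000 / 0.85
P = 140994.0 / 0.85
P = 165875.3 W


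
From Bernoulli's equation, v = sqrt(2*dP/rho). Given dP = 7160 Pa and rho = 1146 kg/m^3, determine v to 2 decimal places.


v = sqrt(2*dP/rho)
v = sqrt(2*7160/1146)
v = sqrt(12.495637)
v = 3.53 m/s


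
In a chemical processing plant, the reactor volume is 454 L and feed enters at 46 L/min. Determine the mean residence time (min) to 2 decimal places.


tau = V / v0
tau = 454 / 46
tau = 9.87 min


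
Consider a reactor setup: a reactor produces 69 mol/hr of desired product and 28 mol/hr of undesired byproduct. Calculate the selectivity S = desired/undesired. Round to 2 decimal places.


S = desired product rate / undesired product rate
S = 69 / 28
S = 2.46


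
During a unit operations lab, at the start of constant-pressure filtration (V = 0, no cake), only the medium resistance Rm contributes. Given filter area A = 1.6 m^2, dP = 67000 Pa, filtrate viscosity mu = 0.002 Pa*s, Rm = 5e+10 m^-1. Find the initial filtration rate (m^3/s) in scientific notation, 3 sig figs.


rate = A * dP / (mu * Rm)
rate = 1.6 * 67000 / (0.002 * 5e+10)
rate = 107200.0 / 1.000e+08
rate = 1.07e-03 m^3/s


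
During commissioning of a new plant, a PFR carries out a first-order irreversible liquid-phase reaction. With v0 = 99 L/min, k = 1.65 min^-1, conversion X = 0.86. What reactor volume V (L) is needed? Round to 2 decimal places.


V = (v0/k) * ln(1/(1-X))
V = (99/1.65) * ln(1/(1-0.86))
V = 60.0 * ln(7.142857)
V = 60.0 * 1.966113
V = 117.97 L


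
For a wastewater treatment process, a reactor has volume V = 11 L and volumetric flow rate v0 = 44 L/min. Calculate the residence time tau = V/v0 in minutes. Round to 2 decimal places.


tau = V / v0
tau = 11 / 44
tau = 0.25 min


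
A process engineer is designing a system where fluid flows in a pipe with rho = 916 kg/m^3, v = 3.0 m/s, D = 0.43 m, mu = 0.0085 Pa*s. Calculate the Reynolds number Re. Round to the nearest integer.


Re = rho * v * D / mu
Re = 916 * 3.0 * 0.43 / 0.0085
Re = 1181.64 / 0.0085
Re = 139016


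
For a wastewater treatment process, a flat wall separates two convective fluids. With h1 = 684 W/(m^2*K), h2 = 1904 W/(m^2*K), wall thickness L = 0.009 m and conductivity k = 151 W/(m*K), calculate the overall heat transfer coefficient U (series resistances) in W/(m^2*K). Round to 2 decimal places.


1/U = 1/h1 + L/k + 1/h2
1/U = 1/684 + 0.009/151 + 1/1904
1/U = 0.0014619883 + 5.96026e-05 + 0.0005252101
1/U = 0.002046801
U = 488.57 W/(m^2*K)


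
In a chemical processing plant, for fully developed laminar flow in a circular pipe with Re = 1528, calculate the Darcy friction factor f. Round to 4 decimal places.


f = 64 / Re
f = 64 / 1528
f = 0.0419


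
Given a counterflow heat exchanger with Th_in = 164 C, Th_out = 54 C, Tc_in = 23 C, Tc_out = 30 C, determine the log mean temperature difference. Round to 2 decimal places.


dT1 = Th_in - Tc_out = 164 - 30 = 134
dT2 = Th_out - Tc_in = 54 - 23 = 31
LMTD = (dT1 - dT2) / ln(dT1/dT2)
LMTD = (134 - 31) / ln(134/31)
LMTD = 70.36 K


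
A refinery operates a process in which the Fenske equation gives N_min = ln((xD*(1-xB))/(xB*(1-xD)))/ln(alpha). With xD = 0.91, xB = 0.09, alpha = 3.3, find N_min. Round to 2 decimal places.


N_min = ln((xD*(1-xB))/(xB*(1-xD))) / ln(alpha)
Numerator inside ln: 0.8281 / 0.0081 = 102.234568
ln(102.234568) = 4.62727
ln(alpha) = ln(3.3) = 1.193922
N_min = 4.62727 / 1.193922 = 3.88


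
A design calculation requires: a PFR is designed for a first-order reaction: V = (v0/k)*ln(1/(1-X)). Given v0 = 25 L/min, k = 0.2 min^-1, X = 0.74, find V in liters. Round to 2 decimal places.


V = (v0/k) * ln(1/(1-X))
V = (25/0.2) * ln(1/(1-0.74))
V = 125.0 * ln(3.846154)
V = 125.0 * 1.347074
V = 168.38 L


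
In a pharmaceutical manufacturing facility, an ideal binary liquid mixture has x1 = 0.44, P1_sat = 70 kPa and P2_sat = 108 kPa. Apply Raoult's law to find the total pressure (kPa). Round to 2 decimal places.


P = x1*P1_sat + x2*P2_sat
x2 = 1 - x1 = 1 - 0.44 = 0.56
P = 0.44*70 + 0.56*108
P = 30.8 + 60.48
P = 91.28 kPa


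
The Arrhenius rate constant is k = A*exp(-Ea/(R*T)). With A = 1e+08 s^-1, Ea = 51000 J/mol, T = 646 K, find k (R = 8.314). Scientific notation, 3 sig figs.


k = A * exp(-Ea/(R*T))
k = 1e+08 * exp(-51000 / (8.314 * 646))
k = 1e+08 * exp(-9.495714)
k = 7.52e+03


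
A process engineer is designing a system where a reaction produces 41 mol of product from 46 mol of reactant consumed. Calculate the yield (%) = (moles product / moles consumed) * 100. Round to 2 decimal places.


Yield = (moles product / moles consumed) * 100%
Yield = (41 / 46) * 100
Yield = 0.8913 * 100
Yield = 89.13%


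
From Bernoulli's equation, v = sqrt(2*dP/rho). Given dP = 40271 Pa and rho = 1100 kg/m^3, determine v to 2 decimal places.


v = sqrt(2*dP/rho)
v = sqrt(2*40271/1100)
v = sqrt(73.22)
v = 8.56 m/s


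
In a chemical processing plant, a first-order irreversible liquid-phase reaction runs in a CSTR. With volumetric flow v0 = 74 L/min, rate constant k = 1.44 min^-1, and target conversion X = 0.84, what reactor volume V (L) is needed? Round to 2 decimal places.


V = v0 * X / (k * (1 - X))
V = 74 * 0.84 / (1.44 * (1 - 0.84))
V = 62.16 / (1.44 * 0.16)
V = 62.16 / 0.2304
V = 269.79 L


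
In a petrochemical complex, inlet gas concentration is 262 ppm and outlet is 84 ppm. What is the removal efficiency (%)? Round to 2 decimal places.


Efficiency = (G_in - G_out) / G_in * 100%
Efficiency = (262 - 84) / 262 * 100
Efficiency = 178 / 262 * 100
Efficiency = 67.94%


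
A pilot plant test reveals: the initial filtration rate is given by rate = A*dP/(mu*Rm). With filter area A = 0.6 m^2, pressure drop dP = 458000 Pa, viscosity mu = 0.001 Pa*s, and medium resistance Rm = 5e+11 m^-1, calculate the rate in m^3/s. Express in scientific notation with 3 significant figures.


rate = A * dP / (mu * Rm)
rate = 0.6 * 458000 / (0.001 * 5e+11)
rate = 274800.0 / 5.000e+08
rate = 5.50e-04 m^3/s


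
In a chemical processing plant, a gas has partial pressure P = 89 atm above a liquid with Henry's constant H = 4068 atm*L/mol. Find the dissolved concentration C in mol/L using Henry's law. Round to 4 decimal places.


C = P / H
C = 89 / 4068
C = 0.0219 mol/L


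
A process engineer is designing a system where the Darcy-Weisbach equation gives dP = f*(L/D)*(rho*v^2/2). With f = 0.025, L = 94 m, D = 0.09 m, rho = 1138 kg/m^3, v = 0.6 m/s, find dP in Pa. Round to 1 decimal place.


dP = f * (L/D) * (rho*v^2/2)
dP = 0.025 * (94/0.09) * (1138*0.6^2/2)
L/D = 1044.44444444
rho*v^2/2 = 1138*0.36/2 = 204.84
dP = 0.025 * 1044.44444444 * 204.84
dP = 5348.6 Pa


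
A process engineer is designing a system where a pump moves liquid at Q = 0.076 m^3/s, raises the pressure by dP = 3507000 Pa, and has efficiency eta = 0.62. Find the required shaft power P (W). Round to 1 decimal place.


P = Q * dP / eta
P = 0.076 * 3507000 / 0.62
P = 266532.0 / 0.62
P = 429890.3 W


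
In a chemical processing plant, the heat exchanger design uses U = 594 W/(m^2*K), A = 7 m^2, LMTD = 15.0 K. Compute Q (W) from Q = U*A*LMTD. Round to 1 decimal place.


Q = U * A * LMTD
Q = 594 * 7 * 15.0
Q = 62370.0 W


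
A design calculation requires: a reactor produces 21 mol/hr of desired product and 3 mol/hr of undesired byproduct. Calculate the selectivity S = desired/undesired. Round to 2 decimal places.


S = desired product rate / undesired product rate
S = 21 / 3
S = 7.00


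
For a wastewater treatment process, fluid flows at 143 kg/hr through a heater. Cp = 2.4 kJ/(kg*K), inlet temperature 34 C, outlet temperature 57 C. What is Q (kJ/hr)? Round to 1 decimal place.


Q = m_dot * Cp * (T2 - T1)
Q = 143 * 2.4 * (57 - 34)
Q = 143 * 2.4 * 23
Q = 7893.6 kJ/hr


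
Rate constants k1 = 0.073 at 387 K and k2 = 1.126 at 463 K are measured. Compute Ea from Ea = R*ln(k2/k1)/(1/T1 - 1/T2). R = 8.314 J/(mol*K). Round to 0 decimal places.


Ea = R * ln(k2/k1) / (1/T1 - 1/T2)
ln(k2/k1) = ln(1.126/0.073) = 2.7359674
1/T1 - 1/T2 = 1/387 - 1/463 = 0.000424152114
Ea = 8.314 * 2.7359674 / 0.000424152114
Ea = 53629 J/mol


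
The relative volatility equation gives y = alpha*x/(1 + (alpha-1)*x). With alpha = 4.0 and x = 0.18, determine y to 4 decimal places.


y = alpha*x / (1 + (alpha-1)*x)
y = 4.0*0.18 / (1 + (4.0-1)*0.18)
y = 0.72 / (1 + 0.54)
y = 0.72 / 1.54
y = 0.4675


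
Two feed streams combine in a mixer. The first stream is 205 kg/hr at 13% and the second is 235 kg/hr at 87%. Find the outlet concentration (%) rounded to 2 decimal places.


Mass balance on solute: F1*x1 + F2*x2 = F3*x3
F3 = F1 + F2 = 205 + 235 = 440 kg/hr
x3 = (F1*x1 + F2*x2)/F3
x3 = (205*0.13 + 235*0.87) / 440
x3 = 52.52%


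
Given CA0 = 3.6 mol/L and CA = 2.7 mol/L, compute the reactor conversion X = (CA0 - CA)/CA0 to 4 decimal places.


X = (CA0 - CA) / CA0
X = (3.6 - 2.7) / 3.6
X = 0.9 / 3.6
X = 0.2500


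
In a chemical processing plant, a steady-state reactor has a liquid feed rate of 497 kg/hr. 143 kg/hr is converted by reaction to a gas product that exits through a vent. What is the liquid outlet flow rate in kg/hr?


Steady-state mass balance on the main outlet: F_out = F_in - F_removed
F_out = 497 - 143
F_out = 354 kg/hr


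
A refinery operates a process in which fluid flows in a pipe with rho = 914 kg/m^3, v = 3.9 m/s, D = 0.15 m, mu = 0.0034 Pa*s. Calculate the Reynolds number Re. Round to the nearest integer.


Re = rho * v * D / mu
Re = 914 * 3.9 * 0.15 / 0.0034
Re = 534.69 / 0.0034
Re = 157262


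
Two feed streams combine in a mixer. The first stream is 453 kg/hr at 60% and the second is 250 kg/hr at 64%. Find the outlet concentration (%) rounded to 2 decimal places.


Mass balance on solute: F1*x1 + F2*x2 = F3*x3
F3 = F1 + F2 = 453 + 250 = 703 kg/hr
x3 = (F1*x1 + F2*x2)/F3
x3 = (453*0.6 + 250*0.64) / 703
x3 = 61.42%


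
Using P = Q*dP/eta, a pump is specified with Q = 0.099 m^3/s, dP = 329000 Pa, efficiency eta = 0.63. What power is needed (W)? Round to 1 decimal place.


P = Q * dP / eta
P = 0.099 * 329000 / 0.63
P = 32571.0 / 0.63
P = 51700.0 W


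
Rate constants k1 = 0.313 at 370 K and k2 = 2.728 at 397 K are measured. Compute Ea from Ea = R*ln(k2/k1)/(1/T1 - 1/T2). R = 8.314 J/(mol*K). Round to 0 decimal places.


Ea = R * ln(k2/k1) / (1/T1 - 1/T2)
ln(k2/k1) = ln(2.728/0.313) = 2.1651208
1/T1 - 1/T2 = 1/370 - 1/397 = 0.000183811015
Ea = 8.314 * 2.1651208 / 0.000183811015
Ea = 97931 J/mol


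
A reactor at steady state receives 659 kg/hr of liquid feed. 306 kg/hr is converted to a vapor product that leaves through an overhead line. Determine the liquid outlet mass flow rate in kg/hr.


Steady-state mass balance on the main outlet: F_out = F_in - F_removed
F_out = 659 - 306
F_out = 353 kg/hr


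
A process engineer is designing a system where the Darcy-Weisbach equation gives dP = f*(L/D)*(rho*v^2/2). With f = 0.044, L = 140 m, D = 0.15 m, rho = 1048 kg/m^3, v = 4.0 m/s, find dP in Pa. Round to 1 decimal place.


dP = f * (L/D) * (rho*v^2/2)
dP = 0.044 * (140/0.15) * (1048*4.0^2/2)
L/D = 933.33333333
rho*v^2/2 = 1048*16.0/2 = 8384.0
dP = 0.044 * 933.33333333 * 8384.0
dP = 344302.9 Pa


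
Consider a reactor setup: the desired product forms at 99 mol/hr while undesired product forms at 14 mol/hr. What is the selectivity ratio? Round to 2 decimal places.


S = desired product rate / undesired product rate
S = 99 / 14
S = 7.07


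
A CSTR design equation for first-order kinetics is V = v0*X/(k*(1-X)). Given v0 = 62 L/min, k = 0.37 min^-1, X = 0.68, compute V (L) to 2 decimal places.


V = v0 * X / (k * (1 - X))
V = 62 * 0.68 / (0.37 * (1 - 0.68))
V = 42.16 / (0.37 * 0.32)
V = 42.16 / 0.1184
V = 356.08 L


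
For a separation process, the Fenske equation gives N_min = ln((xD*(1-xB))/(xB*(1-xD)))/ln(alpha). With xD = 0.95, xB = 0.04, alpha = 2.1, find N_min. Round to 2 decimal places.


N_min = ln((xD*(1-xB))/(xB*(1-xD))) / ln(alpha)
Numerator inside ln: 0.912 / 0.002 = 456.0
ln(456.0) = 6.122493
ln(alpha) = ln(2.1) = 0.741937
N_min = 6.122493 / 0.741937 = 8.25


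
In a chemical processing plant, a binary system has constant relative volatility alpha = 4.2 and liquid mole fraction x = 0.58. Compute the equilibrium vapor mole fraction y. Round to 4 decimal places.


y = alpha*x / (1 + (alpha-1)*x)
y = 4.2*0.58 / (1 + (4.2-1)*0.58)
y = 2.436 / (1 + 1.856)
y = 2.436 / 2.856
y = 0.8529


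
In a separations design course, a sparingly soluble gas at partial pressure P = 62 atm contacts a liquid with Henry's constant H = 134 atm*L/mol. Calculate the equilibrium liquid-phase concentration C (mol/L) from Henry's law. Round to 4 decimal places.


C = P / H
C = 62 / 134
C = 0.4627 mol/L


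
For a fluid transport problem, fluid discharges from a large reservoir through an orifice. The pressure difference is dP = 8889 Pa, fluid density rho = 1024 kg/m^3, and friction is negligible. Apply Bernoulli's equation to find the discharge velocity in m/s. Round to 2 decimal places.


v = sqrt(2*dP/rho)
v = sqrt(2*8889/1024)
v = sqrt(17.361328)
v = 4.17 m/s


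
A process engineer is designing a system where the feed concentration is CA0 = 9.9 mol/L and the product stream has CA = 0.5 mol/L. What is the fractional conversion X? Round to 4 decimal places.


X = (CA0 - CA) / CA0
X = (9.9 - 0.5) / 9.9
X = 9.4 / 9.9
X = 0.9495


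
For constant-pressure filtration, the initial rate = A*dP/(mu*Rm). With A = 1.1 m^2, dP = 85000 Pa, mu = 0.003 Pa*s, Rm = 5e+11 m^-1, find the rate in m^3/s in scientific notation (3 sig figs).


rate = A * dP / (mu * Rm)
rate = 1.1 * 85000 / (0.003 * 5e+11)
rate = 93500.0 / 1.500e+09
rate = 6.23e-05 m^3/s


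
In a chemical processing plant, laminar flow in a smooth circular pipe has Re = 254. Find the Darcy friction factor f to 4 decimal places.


f = 64 / Re
f = 64 / 254
f = 0.2520


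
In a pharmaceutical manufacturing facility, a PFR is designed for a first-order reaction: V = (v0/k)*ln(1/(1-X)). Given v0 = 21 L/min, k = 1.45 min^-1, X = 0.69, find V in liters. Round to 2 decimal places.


V = (v0/k) * ln(1/(1-X))
V = (21/1.45) * ln(1/(1-0.69))
V = 14.482759 * ln(3.225806)
V = 14.482759 * 1.171183
V = 16.96 L


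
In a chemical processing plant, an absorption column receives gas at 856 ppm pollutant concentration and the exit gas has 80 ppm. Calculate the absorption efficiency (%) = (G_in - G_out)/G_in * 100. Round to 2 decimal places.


Efficiency = (G_in - G_out) / G_in * 100%
Efficiency = (856 - 80) / 856 * 100
Efficiency = 776 / 856 * 100
Efficiency = 90.65%


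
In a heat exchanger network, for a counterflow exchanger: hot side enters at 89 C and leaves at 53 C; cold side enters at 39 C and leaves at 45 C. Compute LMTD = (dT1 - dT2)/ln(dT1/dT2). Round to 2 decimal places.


dT1 = Th_in - Tc_out = 89 - 45 = 44
dT2 = Th_out - Tc_in = 53 - 39 = 14
LMTD = (dT1 - dT2) / ln(dT1/dT2)
LMTD = (44 - 14) / ln(44/14)
LMTD = 26.20 K


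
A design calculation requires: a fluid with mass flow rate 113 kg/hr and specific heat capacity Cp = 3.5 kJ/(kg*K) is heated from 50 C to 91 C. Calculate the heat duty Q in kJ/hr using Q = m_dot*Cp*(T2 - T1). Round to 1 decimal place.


Q = m_dot * Cp * (T2 - T1)
Q = 113 * 3.5 * (91 - 50)
Q = 113 * 3.5 * 41
Q = 16215.5 kJ/hr


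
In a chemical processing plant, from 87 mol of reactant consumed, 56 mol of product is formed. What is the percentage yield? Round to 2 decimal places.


Yield = (moles product / moles consumed) * 100%
Yield = (56 / 87) * 100
Yield = 0.6437 * 100
Yield = 64.37%


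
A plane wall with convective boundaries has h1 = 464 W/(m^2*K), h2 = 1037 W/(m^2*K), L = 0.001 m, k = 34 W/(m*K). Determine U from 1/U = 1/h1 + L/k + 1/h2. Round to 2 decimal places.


1/U = 1/h1 + L/k + 1/h2
1/U = 1/464 + 0.001/34 + 1/1037
1/U = 0.0021551724 + 2.94118e-05 + 0.0009643202
1/U = 0.0031489044
U = 317.57 W/(m^2*K)


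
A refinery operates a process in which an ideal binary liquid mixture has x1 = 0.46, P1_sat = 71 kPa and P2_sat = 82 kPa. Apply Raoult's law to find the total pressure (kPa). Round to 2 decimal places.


P = x1*P1_sat + x2*P2_sat
x2 = 1 - x1 = 1 - 0.46 = 0.54
P = 0.46*71 + 0.54*82
P = 32.66 + 44.28
P = 76.94 kPa


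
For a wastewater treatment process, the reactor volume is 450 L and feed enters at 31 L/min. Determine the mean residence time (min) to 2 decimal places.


tau = V / v0
tau = 450 / 31
tau = 14.52 min


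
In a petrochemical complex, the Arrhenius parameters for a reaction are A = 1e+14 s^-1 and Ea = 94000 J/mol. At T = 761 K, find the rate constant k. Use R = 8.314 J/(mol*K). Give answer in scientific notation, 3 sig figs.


k = A * exp(-Ea/(R*T))
k = 1e+14 * exp(-94000 / (8.314 * 761))
k = 1e+14 * exp(-14.85707)
k = 3.53e+07


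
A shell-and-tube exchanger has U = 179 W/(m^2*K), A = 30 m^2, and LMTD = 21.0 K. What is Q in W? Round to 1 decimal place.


Q = U * A * LMTD
Q = 179 * 30 * 21.0
Q = 112770.0 W


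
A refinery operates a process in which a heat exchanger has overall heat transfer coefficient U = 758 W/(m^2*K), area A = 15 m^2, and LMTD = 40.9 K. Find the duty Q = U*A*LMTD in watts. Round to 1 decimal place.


Q = U * A * LMTD
Q = 758 * 15 * 40.9
Q = 465033.0 W


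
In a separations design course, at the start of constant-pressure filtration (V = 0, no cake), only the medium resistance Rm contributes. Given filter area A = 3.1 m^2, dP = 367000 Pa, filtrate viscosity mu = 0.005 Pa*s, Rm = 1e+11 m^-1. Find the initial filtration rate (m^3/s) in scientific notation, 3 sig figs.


rate = A * dP / (mu * Rm)
rate = 3.1 * 367000 / (0.005 * 1e+11)
rate = 1137700.0 / 5.000e+08
rate = 2.28e-03 m^3/s


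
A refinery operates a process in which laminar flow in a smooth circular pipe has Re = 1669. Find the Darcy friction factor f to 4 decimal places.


f = 64 / Re
f = 64 / 1669
f = 0.0383


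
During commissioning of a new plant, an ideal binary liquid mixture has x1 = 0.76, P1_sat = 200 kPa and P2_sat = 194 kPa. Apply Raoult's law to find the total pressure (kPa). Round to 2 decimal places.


P = x1*P1_sat + x2*P2_sat
x2 = 1 - x1 = 1 - 0.76 = 0.24
P = 0.76*200 + 0.24*194
P = 152.0 + 46.56
P = 198.56 kPa


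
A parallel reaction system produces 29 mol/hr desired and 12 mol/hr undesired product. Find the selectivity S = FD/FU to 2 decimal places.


S = desired product rate / undesired product rate
S = 29 / 12
S = 2.42
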